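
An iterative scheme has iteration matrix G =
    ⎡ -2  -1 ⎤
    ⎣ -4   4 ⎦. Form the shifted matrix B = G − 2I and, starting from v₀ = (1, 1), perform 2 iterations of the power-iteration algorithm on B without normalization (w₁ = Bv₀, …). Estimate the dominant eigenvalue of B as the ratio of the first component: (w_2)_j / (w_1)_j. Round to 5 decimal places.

-4.40000

B = G − 2I has rows (-4, -1); (-4, 2)
w1 = Bv₀ = ((-4)·1 + (-1)·1; (-4)·1 + 2·1) = (-5, -2)
w2 = Bw1 = ((-4)·(-5) + (-1)·(-2); (-4)·(-5) + 2·(-2)) = (22, 16)
Ratio: 22/-5 = -4.40000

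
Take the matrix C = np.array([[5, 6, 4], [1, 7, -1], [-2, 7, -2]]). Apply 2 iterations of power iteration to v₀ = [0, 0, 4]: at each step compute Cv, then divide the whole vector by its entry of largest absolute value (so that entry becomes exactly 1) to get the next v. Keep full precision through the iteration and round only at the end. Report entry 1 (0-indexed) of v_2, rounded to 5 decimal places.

0.09091

Cv0 = (16.000000, -4.000000, -8.000000); divide by 16.000000 → v1 = (1.000000, -0.250000, -0.500000)
Cv1 = (1.500000, -0.250000, -2.750000); divide by -2.750000 → v2 = (-0.545455, 0.090909, 1.000000)
Requested entry of v2: -4/-44 = 0.09091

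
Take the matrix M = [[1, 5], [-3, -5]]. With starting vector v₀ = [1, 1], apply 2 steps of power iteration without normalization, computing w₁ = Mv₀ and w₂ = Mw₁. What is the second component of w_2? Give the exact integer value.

w1 = Mv₀ = (6, -8)
w2 = Mw1 = (-34, 22)
The requested component of w2 is 22.

22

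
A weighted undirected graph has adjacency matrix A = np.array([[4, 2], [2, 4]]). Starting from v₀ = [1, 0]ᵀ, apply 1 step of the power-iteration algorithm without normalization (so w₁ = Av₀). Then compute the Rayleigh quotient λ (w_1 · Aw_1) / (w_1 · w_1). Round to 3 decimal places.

w1 = Av₀ = (4·1 + 2·0; 2·1 + 4·0) = (4, 2)
Aw1 = (20, 16)
w1·Aw1 = 4·20 + 2·16 = 112; w1·w1 = 4·4 + 2·2 = 20
λ ≈ 112/20 = 5.600

λ ≈ 5.600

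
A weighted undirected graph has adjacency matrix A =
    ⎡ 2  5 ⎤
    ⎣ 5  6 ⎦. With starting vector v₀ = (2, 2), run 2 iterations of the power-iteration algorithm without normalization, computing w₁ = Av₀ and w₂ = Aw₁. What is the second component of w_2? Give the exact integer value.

202

w1 = Av₀ = (2·2 + 5·2; 5·2 + 6·2) = (14, 22)
w2 = Aw1 = (2·14 + 5·22; 5·14 + 6·22) = (138, 202)
The requested component of w2 is 202.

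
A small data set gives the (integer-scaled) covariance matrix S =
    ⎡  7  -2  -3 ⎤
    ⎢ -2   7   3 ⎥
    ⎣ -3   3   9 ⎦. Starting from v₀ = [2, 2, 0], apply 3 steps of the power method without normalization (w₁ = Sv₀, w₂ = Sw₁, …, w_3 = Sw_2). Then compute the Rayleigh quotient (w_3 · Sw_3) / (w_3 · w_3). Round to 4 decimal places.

5.0000

w1 = Sv₀ = (7·2 + (-2)·2 + (-3)·0; (-2)·2 + 7·2 + 3·0; (-3)·2 + 3·2 + 9·0) = (10, 10, 0)
w2 = Sw1 = (7·10 + (-2)·10 + (-3)·0; (-2)·10 + 7·10 + 3·0; (-3)·10 + 3·10 + 9·0) = (50, 50, 0)
w3 = Sw2 = (250, 250, 0)
Sw3 = (1250, 1250, 0)
w3·Sw3 = 250·1250 + 250·1250 + 0·0 = 625000; w3·w3 = 250·250 + 250·250 + 0·0 = 125000
λ ≈ 625000/125000 = 5.0000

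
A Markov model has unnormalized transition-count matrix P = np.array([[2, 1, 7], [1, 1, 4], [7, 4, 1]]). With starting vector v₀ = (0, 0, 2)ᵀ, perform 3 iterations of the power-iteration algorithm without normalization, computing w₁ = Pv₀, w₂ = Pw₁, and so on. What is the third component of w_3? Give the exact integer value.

602

w1 = Pv₀ = (2·0 + 1·0 + 7·2; 1·0 + 1·0 + 4·2; 7·0 + 4·0 + 1·2) = (14, 8, 2)
w2 = Pw1 = (2·14 + 1·8 + 7·2; 1·14 + 1·8 + 4·2; 7·14 + 4·8 + 1·2) = (50, 30, 132)
w3 = Pw2 = (1054, 608, 602)
The requested component of w3 is 602.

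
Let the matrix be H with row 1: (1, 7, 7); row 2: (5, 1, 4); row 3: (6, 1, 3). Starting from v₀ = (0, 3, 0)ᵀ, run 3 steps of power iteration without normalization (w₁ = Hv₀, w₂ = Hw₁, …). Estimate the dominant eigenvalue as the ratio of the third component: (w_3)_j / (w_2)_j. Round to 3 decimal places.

6.609

w1 = Hv₀ = (21, 3, 3)
w2 = Hw1 = (63, 120, 138)
w3 = Hw2 = (1869, 987, 912)
Ratio at component: 912 / 138 = 6.609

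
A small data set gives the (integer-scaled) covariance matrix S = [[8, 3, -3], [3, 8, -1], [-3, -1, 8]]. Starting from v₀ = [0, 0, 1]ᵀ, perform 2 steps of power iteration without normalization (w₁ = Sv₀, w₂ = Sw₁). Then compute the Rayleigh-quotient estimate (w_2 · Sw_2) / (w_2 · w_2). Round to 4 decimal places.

11.9065

w1 = Sv₀ = (-3, -1, 8)
w2 = Sw1 = (-51, -25, 74)
Sw2 = (-705, -427, 770)
w2·Sw2 = (-51)·(-705) + (-25)·(-427) + 74·770 = 103610; w2·w2 = (-51)·(-51) + (-25)·(-25) + 74·74 = 8702
λ ≈ 103610/8702 = 11.9065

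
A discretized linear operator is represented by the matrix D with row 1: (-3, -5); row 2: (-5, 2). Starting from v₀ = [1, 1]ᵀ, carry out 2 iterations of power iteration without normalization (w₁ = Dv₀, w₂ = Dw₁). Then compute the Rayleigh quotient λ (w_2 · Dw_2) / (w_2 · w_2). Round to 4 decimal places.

w1 = Dv₀ = ((-3)·1 + (-5)·1; (-5)·1 + 2·1) = (-8, -3)
w2 = Dw1 = ((-3)·(-8) + (-5)·(-3); (-5)·(-8) + 2·(-3)) = (39, 34)
Dw2 = (-287, -127)
w2·Dw2 = 39·(-287) + 34·(-127) = -15511; w2·w2 = 39·39 + 34·34 = 2677
λ ≈ -15511/2677 = -5.7942

-5.7942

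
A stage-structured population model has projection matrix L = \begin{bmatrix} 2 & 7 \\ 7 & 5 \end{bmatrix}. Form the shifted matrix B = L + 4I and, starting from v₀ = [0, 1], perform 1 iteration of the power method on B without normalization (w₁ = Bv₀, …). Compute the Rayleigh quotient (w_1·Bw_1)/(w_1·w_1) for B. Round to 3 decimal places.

14.654

B = L + 4I has rows (6, 7); (7, 9)
w1 = Bv₀ = (7, 9)
Bw1 = (105, 130)
w1·Bw1 = 1905; w1·w1 = 130; μ ≈ 1905/130 = 14.654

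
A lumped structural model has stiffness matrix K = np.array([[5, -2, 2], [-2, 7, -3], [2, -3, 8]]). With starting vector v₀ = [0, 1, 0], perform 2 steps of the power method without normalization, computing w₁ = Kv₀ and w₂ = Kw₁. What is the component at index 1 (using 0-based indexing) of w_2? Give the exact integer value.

62

w1 = Kv₀ = (-2, 7, -3)
w2 = Kw1 = (-30, 62, -49)
The requested component of w2 is 62.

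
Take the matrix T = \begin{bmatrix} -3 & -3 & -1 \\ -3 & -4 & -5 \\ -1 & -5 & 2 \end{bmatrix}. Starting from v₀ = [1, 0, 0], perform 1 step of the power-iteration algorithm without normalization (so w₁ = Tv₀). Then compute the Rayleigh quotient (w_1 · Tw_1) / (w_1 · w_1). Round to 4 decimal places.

w1 = Tv₀ = (-3, -3, -1)
Tw1 = (19, 26, 16)
w1·Tw1 = (-3)·19 + (-3)·26 + (-1)·16 = -151; w1·w1 = (-3)·(-3) + (-3)·(-3) + (-1)·(-1) = 19
λ ≈ -151/19 = -7.9474

-7.9474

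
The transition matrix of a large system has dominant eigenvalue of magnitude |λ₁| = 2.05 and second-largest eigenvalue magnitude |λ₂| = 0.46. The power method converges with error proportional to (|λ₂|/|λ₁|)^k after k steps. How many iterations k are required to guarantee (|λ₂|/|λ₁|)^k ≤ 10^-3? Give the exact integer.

5

|λ₂/λ₁| = 0.46/2.05 = 0.22439
Need k ≥ ln(10^-3) / ln(0.22439) = -6.9078 / -1.4944 ≈ 4.623
Smallest integer k satisfying the bound: 5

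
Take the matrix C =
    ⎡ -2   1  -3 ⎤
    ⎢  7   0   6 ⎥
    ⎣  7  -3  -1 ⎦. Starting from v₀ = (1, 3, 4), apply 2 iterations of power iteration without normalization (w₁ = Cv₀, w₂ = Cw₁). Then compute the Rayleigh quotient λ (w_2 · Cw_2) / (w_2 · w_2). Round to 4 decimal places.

λ ≈ -2.0611

w1 = Cv₀ = (-11, 31, -6)
w2 = Cw1 = (71, -113, -164)
Cw2 = (237, -487, 1000)
w2·Cw2 = 71·237 + (-113)·(-487) + (-164)·1000 = -92142; w2·w2 = 71·71 + (-113)·(-113) + (-164)·(-164) = 44706
λ ≈ -92142/44706 = -2.0611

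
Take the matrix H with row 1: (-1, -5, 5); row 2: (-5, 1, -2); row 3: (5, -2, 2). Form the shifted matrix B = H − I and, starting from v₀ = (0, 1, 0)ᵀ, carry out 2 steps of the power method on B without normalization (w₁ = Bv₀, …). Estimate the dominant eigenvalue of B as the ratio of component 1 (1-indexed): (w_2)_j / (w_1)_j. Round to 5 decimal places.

B = H − I has rows (-2, -5, 5); (-5, 0, -2); (5, -2, 1)
w1 = Bv₀ = ((-2)·0 + (-5)·1 + 5·0; (-5)·0 + 0·1 + (-2)·0; 5·0 + (-2)·1 + 1·0) = (-5, 0, -2)
w2 = Bw1 = ((-2)·(-5) + (-5)·0 + 5·(-2); (-5)·(-5) + 0·0 + (-2)·(-2); 5·(-5) + (-2)·0 + 1·(-2)) = (0, 29, -27)
Ratio: 0/-5 = 0.00000

μ ≈ 0.00000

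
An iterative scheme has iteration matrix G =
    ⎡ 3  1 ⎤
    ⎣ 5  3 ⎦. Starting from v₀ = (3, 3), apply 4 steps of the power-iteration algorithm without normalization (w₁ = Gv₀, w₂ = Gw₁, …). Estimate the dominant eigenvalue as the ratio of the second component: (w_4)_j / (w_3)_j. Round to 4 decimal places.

λ ≈ 5.2414

w1 = Gv₀ = (3·3 + 1·3; 5·3 + 3·3) = (12, 24)
w2 = Gw1 = (3·12 + 1·24; 5·12 + 3·24) = (60, 132)
w3 = Gw2 = (312, 696)
w4 = Gw3 = (1632, 3648)
Ratio at component: 3648 / 696 = 5.2414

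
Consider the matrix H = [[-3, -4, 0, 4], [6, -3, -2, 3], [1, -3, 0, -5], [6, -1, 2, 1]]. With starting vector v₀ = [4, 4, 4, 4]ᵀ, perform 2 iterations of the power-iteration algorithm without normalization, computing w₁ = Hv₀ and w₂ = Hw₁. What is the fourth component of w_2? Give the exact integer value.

w1 = Hv₀ = (-12, 16, -28, 32)
w2 = Hw1 = (100, 32, -220, -112)
The requested component of w2 is -112.

-112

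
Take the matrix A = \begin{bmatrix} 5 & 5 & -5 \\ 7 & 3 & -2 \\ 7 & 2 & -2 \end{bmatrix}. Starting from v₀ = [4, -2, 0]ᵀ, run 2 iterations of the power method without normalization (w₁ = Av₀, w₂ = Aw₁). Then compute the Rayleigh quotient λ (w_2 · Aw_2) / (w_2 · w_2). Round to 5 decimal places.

w1 = Av₀ = (10, 22, 24)
w2 = Aw1 = (40, 88, 66)
Aw2 = (310, 412, 324)
w2·Aw2 = 40·310 + 88·412 + 66·324 = 70040; w2·w2 = 40·40 + 88·88 + 66·66 = 13700
λ ≈ 70040/13700 = 5.11241

λ ≈ 5.11241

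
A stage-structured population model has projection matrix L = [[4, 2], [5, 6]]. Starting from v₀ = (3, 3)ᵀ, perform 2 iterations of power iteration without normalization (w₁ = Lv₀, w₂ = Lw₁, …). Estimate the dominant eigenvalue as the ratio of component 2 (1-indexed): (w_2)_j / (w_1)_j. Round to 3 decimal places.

λ ≈ 8.727

w1 = Lv₀ = (18, 33)
w2 = Lw1 = (138, 288)
Ratio at component: 288 / 33 = 8.727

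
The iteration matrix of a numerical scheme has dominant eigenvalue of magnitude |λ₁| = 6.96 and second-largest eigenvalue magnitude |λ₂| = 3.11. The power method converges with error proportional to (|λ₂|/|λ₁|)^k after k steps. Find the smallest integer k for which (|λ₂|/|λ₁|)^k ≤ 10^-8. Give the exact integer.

23

|λ₂/λ₁| = 3.11/6.96 = 0.44684
Need k ≥ ln(10^-8) / ln(0.44684) = -18.4207 / -0.8056 ≈ 22.867
Smallest integer k satisfying the bound: 23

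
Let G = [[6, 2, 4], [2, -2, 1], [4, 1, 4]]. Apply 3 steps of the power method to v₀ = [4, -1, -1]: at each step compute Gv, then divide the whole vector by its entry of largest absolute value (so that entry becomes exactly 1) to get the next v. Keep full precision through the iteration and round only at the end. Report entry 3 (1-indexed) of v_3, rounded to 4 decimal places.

Gv0 = (18.00000, 9.00000, 11.00000); divide by 18.00000 → v1 = (1.00000, 0.50000, 0.61111)
Gv1 = (9.44444, 1.61111, 6.94444); divide by 9.44444 → v2 = (1.00000, 0.17059, 0.73529)
Gv2 = (9.28235, 2.39412, 7.11176); divide by 9.28235 → v3 = (1.00000, 0.25792, 0.76616)
Requested entry of v3: 1209/1578 = 0.7662

0.7662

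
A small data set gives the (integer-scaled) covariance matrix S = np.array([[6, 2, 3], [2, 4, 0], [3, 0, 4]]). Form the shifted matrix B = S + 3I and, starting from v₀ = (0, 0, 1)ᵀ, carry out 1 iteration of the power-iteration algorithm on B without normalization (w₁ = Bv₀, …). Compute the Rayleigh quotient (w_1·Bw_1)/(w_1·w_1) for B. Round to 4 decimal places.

μ ≈ 9.4828

B = S + 3I has rows (9, 2, 3); (2, 7, 0); (3, 0, 7)
w1 = Bv₀ = (9·0 + 2·0 + 3·1; 2·0 + 7·0 + 0·1; 3·0 + 0·0 + 7·1) = (3, 0, 7)
Bw1 = (48, 6, 58)
w1·Bw1 = 550; w1·w1 = 58; μ ≈ 550/58 = 9.4828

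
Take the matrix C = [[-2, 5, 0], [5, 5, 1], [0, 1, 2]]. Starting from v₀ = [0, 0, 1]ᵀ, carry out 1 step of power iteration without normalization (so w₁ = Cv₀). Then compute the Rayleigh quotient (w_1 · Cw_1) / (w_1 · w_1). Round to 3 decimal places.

3.400

w1 = Cv₀ = ((-2)·0 + 5·0 + 0·1; 5·0 + 5·0 + 1·1; 0·0 + 1·0 + 2·1) = (0, 1, 2)
Cw1 = (5, 7, 5)
w1·Cw1 = 0·5 + 1·7 + 2·5 = 17; w1·w1 = 0·0 + 1·1 + 2·2 = 5
λ ≈ 17/5 = 3.400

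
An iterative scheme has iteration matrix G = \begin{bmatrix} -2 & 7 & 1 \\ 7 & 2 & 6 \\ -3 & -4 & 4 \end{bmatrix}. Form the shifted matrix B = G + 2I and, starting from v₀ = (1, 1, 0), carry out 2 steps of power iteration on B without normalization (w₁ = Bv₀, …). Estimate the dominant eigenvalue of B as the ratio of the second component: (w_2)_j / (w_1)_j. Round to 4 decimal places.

4.6364

B = G + 2I has rows (0, 7, 1); (7, 4, 6); (-3, -4, 6)
w1 = Bv₀ = (0·1 + 7·1 + 1·0; 7·1 + 4·1 + 6·0; (-3)·1 + (-4)·1 + 6·0) = (7, 11, -7)
w2 = Bw1 = (0·7 + 7·11 + 1·(-7); 7·7 + 4·11 + 6·(-7); (-3)·7 + (-4)·11 + 6·(-7)) = (70, 51, -107)
Ratio: 51/11 = 4.6364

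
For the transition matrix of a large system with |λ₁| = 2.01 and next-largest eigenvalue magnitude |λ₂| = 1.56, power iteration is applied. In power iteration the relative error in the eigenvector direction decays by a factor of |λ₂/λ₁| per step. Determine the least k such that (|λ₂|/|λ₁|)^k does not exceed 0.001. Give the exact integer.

28

|λ₂/λ₁| = 1.56/2.01 = 0.77612
Need k ≥ ln(0.001) / ln(0.77612) = -6.9078 / -0.2534 ≈ 27.255
Smallest integer k satisfying the bound: 28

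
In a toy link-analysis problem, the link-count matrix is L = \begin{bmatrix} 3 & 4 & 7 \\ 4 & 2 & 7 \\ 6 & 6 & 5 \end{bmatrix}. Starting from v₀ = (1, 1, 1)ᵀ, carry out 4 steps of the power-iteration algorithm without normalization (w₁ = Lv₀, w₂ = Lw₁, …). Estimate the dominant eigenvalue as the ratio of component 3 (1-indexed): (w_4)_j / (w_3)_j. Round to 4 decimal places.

λ ≈ 14.9301

w1 = Lv₀ = (3·1 + 4·1 + 7·1; 4·1 + 2·1 + 7·1; 6·1 + 6·1 + 5·1) = (14, 13, 17)
w2 = Lw1 = (3·14 + 4·13 + 7·17; 4·14 + 2·13 + 7·17; 6·14 + 6·13 + 5·17) = (213, 201, 247)
w3 = Lw2 = (3172, 2983, 3719)
w4 = Lw3 = (47481, 44687, 55525)
Ratio at component: 55525 / 3719 = 14.9301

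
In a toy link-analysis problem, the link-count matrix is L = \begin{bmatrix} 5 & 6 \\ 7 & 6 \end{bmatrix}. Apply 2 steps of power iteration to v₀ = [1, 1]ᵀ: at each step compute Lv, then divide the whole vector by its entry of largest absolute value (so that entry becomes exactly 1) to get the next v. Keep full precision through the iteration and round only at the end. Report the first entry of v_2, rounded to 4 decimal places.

Lv0 = (11.00000, 13.00000); divide by 13.00000 → v1 = (0.84615, 1.00000)
Lv1 = (10.23077, 11.92308); divide by 11.92308 → v2 = (0.85806, 1.00000)
Requested entry of v2: 133/155 = 0.8581

0.8581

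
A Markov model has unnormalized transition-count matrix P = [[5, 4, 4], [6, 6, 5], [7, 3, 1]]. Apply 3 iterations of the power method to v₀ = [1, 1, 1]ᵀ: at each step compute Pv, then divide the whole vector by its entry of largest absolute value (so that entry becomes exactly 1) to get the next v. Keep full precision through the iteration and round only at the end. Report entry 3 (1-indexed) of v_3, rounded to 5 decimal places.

Pv0 = (13.000000, 17.000000, 11.000000); divide by 17.000000 → v1 = (0.764706, 1.000000, 0.647059)
Pv1 = (10.411765, 13.823529, 9.000000); divide by 13.823529 → v2 = (0.753191, 1.000000, 0.651064)
Pv2 = (10.370213, 13.774468, 8.923404); divide by 13.774468 → v3 = (0.752858, 1.000000, 0.647822)
Requested entry of v3: 2097/3237 = 0.64782

0.64782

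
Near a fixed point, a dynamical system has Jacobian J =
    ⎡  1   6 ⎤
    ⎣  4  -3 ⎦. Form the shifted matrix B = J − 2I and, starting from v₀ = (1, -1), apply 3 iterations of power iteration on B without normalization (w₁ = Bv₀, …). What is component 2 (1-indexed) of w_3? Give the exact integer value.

B = J − 2I has rows (-1, 6); (4, -5)
w1 = Bv₀ = (-7, 9)
w2 = Bw1 = (61, -73)
w3 = Bw2 = (-499, 609)
Requested component of w3: 609

609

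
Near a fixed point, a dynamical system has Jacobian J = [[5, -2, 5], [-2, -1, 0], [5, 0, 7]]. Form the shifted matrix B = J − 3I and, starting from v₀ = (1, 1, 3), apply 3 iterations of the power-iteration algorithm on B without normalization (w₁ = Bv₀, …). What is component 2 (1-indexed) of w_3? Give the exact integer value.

-230

B = J − 3I has rows (2, -2, 5); (-2, -4, 0); (5, 0, 4)
w1 = Bv₀ = (15, -6, 17)
w2 = Bw1 = (127, -6, 143)
w3 = Bw2 = (981, -230, 1207)
Requested component of w3: -230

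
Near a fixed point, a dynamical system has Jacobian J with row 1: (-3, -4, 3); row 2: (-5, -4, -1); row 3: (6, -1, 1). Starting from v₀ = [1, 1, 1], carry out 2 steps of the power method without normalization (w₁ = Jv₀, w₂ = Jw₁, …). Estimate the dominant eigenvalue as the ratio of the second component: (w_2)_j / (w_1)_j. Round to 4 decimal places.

λ ≈ -5.4000

w1 = Jv₀ = (-4, -10, 6)
w2 = Jw1 = (70, 54, -8)
Ratio at component: 54 / -10 = -5.4000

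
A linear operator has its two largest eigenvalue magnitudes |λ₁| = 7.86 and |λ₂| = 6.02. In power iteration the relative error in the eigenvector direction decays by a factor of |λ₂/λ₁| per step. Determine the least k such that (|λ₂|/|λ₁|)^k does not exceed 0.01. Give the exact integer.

|λ₂/λ₁| = 6.02/7.86 = 0.76590
Need k ≥ ln(0.01) / ln(0.76590) = -4.6052 / -0.2667 ≈ 17.267
Smallest integer k satisfying the bound: 18

18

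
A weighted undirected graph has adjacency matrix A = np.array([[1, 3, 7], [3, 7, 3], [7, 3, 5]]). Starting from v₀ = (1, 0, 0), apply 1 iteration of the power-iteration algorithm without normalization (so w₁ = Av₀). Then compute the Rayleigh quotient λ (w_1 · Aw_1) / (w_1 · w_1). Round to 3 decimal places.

w1 = Av₀ = (1·1 + 3·0 + 7·0; 3·1 + 7·0 + 3·0; 7·1 + 3·0 + 5·0) = (1, 3, 7)
Aw1 = (59, 45, 51)
w1·Aw1 = 1·59 + 3·45 + 7·51 = 551; w1·w1 = 1·1 + 3·3 + 7·7 = 59
λ ≈ 551/59 = 9.339

λ ≈ 9.339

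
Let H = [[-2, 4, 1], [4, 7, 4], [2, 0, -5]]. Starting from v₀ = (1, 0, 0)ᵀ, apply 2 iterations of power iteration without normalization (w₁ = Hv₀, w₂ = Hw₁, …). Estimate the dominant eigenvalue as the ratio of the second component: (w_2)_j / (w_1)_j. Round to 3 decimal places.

7.000

w1 = Hv₀ = (-2, 4, 2)
w2 = Hw1 = (22, 28, -14)
Ratio at component: 28 / 4 = 7.000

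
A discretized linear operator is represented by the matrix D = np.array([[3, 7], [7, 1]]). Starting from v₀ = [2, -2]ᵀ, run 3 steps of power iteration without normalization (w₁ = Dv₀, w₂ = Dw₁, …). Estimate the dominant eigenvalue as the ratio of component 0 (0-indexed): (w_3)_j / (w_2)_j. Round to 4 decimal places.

w1 = Dv₀ = (-8, 12)
w2 = Dw1 = (60, -44)
w3 = Dw2 = (-128, 376)
Ratio at component: -128 / 60 = -2.1333

λ ≈ -2.1333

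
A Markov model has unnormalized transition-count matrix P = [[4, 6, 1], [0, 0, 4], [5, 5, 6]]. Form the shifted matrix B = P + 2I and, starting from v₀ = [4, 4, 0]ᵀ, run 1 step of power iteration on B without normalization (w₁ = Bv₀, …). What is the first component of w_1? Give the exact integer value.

48

B = P + 2I has rows (6, 6, 1); (0, 2, 4); (5, 5, 8)
w1 = Bv₀ = (48, 8, 40)
Requested component of w1: 48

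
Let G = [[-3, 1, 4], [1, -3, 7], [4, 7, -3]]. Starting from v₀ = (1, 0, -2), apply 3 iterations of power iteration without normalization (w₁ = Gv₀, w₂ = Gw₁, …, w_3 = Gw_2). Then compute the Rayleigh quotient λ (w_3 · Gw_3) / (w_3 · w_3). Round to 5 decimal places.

-10.55848

w1 = Gv₀ = (-11, -13, 10)
w2 = Gw1 = (60, 98, -165)
w3 = Gw2 = (-742, -1389, 1421)
Gw3 = (6521, 13372, -16954)
w3·Gw3 = (-742)·6521 + (-1389)·13372 + 1421·(-16954) = -47503924; w3·w3 = (-742)·(-742) + (-1389)·(-1389) + 1421·1421 = 4499126
λ ≈ -47503924/4499126 = -10.55848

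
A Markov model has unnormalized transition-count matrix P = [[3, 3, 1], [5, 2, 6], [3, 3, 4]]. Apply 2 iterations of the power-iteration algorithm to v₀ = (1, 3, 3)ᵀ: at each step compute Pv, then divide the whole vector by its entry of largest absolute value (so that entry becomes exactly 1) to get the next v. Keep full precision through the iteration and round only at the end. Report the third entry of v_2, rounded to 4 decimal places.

Pv0 = (15.00000, 29.00000, 24.00000); divide by 29.00000 → v1 = (0.51724, 1.00000, 0.82759)
Pv1 = (5.37931, 9.55172, 7.86207); divide by 9.55172 → v2 = (0.56318, 1.00000, 0.82310)
Requested entry of v2: 228/277 = 0.8231

0.8231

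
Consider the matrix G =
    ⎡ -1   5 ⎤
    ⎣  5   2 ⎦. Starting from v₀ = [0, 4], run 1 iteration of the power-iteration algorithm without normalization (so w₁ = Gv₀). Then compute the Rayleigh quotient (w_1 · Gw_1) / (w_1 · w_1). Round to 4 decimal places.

w1 = Gv₀ = ((-1)·0 + 5·4; 5·0 + 2·4) = (20, 8)
Gw1 = (20, 116)
w1·Gw1 = 20·20 + 8·116 = 1328; w1·w1 = 20·20 + 8·8 = 464
λ ≈ 1328/464 = 2.8621

2.8621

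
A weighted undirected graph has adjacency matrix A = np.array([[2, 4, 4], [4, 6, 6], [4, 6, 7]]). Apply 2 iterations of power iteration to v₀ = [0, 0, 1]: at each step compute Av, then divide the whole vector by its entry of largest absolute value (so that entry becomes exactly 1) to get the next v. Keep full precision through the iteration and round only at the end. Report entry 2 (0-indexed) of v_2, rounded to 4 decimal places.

1.0000

Av0 = (4.00000, 6.00000, 7.00000); divide by 7.00000 → v1 = (0.57143, 0.85714, 1.00000)
Av1 = (8.57143, 13.42857, 14.42857); divide by 14.42857 → v2 = (0.59406, 0.93069, 1.00000)
Requested entry of v2: 101/101 = 1.0000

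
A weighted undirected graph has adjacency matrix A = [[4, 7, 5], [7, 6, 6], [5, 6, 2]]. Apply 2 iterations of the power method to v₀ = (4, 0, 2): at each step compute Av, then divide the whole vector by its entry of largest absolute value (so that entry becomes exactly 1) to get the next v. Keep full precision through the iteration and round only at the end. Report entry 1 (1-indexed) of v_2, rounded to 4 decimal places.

Av0 = (26.00000, 40.00000, 24.00000); divide by 40.00000 → v1 = (0.65000, 1.00000, 0.60000)
Av1 = (12.60000, 14.15000, 10.45000); divide by 14.15000 → v2 = (0.89046, 1.00000, 0.73852)
Requested entry of v2: 504/566 = 0.8905

0.8905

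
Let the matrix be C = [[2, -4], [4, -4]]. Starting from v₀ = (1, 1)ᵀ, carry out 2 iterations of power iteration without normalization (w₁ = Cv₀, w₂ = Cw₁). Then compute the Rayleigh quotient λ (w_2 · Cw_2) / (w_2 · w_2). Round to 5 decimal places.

λ ≈ -2.80000

w1 = Cv₀ = (-2, 0)
w2 = Cw1 = (-4, -8)
Cw2 = (24, 16)
w2·Cw2 = (-4)·24 + (-8)·16 = -224; w2·w2 = (-4)·(-4) + (-8)·(-8) = 80
λ ≈ -224/80 = -2.80000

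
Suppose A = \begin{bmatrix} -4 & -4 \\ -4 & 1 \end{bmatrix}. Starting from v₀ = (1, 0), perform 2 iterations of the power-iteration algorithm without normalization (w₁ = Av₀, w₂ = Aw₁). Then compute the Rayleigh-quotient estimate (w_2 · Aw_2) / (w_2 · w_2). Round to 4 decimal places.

-6.0137

w1 = Av₀ = ((-4)·1 + (-4)·0; (-4)·1 + 1·0) = (-4, -4)
w2 = Aw1 = ((-4)·(-4) + (-4)·(-4); (-4)·(-4) + 1·(-4)) = (32, 12)
Aw2 = (-176, -116)
w2·Aw2 = 32·(-176) + 12·(-116) = -7024; w2·w2 = 32·32 + 12·12 = 1168
λ ≈ -7024/1168 = -6.0137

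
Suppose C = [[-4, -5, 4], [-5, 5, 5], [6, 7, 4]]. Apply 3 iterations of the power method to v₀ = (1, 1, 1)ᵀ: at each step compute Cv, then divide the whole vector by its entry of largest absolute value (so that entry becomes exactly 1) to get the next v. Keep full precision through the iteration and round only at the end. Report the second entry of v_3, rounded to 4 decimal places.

Cv0 = (-5.00000, 5.00000, 17.00000); divide by 17.00000 → v1 = (-0.29412, 0.29412, 1.00000)
Cv1 = (3.70588, 7.94118, 4.29412); divide by 7.94118 → v2 = (0.46667, 1.00000, 0.54074)
Cv2 = (-4.70370, 5.37037, 11.96296); divide by 11.96296 → v3 = (-0.39319, 0.44892, 1.00000)
Requested entry of v3: 725/1615 = 0.4489

0.4489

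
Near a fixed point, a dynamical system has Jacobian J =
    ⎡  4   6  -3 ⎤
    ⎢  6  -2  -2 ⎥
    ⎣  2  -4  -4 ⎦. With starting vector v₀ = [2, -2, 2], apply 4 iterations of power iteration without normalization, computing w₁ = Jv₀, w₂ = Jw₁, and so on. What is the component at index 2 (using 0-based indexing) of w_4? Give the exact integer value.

w1 = Jv₀ = (-10, 12, 4)
w2 = Jw1 = (20, -92, -84)
w3 = Jw2 = (-220, 472, 744)
w4 = Jw3 = (-280, -3752, -5304)
The requested component of w4 is -5304.

-5304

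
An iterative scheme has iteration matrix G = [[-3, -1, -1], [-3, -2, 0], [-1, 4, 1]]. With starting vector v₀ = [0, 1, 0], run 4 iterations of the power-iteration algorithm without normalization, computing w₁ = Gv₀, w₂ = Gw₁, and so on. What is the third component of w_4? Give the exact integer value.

w1 = Gv₀ = ((-3)·0 + (-1)·1 + (-1)·0; (-3)·0 + (-2)·1 + 0·0; (-1)·0 + 4·1 + 1·0) = (-1, -2, 4)
w2 = Gw1 = ((-3)·(-1) + (-1)·(-2) + (-1)·4; (-3)·(-1) + (-2)·(-2) + 0·4; (-1)·(-1) + 4·(-2) + 1·4) = (1, 7, -3)
w3 = Gw2 = (-7, -17, 24)
w4 = Gw3 = (14, 55, -37)
The requested component of w4 is -37.

-37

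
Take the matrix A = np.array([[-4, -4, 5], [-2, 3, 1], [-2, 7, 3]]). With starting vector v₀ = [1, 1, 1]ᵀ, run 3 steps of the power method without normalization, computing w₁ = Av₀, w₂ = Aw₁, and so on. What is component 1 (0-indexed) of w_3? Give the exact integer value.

w1 = Av₀ = (-3, 2, 8)
w2 = Aw1 = (44, 20, 44)
w3 = Aw2 = (-36, 16, 184)
The requested component of w3 is 16.

16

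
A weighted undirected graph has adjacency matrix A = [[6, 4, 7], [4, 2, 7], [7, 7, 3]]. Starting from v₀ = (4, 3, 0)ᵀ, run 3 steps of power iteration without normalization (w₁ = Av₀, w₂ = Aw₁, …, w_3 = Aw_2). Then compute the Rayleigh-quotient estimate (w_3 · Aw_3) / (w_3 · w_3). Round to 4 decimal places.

w1 = Av₀ = (6·4 + 4·3 + 7·0; 4·4 + 2·3 + 7·0; 7·4 + 7·3 + 3·0) = (36, 22, 49)
w2 = Aw1 = (6·36 + 4·22 + 7·49; 4·36 + 2·22 + 7·49; 7·36 + 7·22 + 3·49) = (647, 531, 553)
w3 = Aw2 = (9877, 7521, 9905)
Aw3 = (158681, 123885, 151501)
w3·Aw3 = 9877·158681 + 7521·123885 + 9905·151501 = 3999648727; w3·w3 = 9877·9877 + 7521·7521 + 9905·9905 = 252229595
λ ≈ 3999648727/252229595 = 15.8572

15.8572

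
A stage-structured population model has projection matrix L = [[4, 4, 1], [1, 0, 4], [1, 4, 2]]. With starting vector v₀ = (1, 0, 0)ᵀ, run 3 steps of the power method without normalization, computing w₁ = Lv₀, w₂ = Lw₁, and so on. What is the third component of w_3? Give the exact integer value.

73

w1 = Lv₀ = (4·1 + 4·0 + 1·0; 1·1 + 0·0 + 4·0; 1·1 + 4·0 + 2·0) = (4, 1, 1)
w2 = Lw1 = (4·4 + 4·1 + 1·1; 1·4 + 0·1 + 4·1; 1·4 + 4·1 + 2·1) = (21, 8, 10)
w3 = Lw2 = (126, 61, 73)
The requested component of w3 is 73.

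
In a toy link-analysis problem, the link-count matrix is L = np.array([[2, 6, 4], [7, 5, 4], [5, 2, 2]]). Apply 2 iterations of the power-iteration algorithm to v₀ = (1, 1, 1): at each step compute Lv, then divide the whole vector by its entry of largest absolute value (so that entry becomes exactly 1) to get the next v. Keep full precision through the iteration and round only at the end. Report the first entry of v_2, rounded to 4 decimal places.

0.7800

Lv0 = (12.00000, 16.00000, 9.00000); divide by 16.00000 → v1 = (0.75000, 1.00000, 0.56250)
Lv1 = (9.75000, 12.50000, 6.87500); divide by 12.50000 → v2 = (0.78000, 1.00000, 0.55000)
Requested entry of v2: 156/200 = 0.7800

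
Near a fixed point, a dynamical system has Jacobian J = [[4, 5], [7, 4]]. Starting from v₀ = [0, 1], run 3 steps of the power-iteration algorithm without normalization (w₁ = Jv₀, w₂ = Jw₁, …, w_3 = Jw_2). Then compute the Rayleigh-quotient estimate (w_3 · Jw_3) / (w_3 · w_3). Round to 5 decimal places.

w1 = Jv₀ = (4·0 + 5·1; 7·0 + 4·1) = (5, 4)
w2 = Jw1 = (4·5 + 5·4; 7·5 + 4·4) = (40, 51)
w3 = Jw2 = (415, 484)
Jw3 = (4080, 4841)
w3·Jw3 = 415·4080 + 484·4841 = 4036244; w3·w3 = 415·415 + 484·484 = 406481
λ ≈ 4036244/406481 = 9.92972

λ ≈ 9.92972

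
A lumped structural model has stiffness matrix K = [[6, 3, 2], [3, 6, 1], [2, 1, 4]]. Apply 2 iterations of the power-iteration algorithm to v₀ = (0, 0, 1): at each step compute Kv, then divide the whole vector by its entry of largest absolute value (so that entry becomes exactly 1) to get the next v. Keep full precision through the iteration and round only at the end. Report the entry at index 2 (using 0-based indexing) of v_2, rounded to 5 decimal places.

Kv0 = (2.000000, 1.000000, 4.000000); divide by 4.000000 → v1 = (0.500000, 0.250000, 1.000000)
Kv1 = (5.750000, 4.000000, 5.250000); divide by 5.750000 → v2 = (1.000000, 0.695652, 0.913043)
Requested entry of v2: 21/23 = 0.91304

0.91304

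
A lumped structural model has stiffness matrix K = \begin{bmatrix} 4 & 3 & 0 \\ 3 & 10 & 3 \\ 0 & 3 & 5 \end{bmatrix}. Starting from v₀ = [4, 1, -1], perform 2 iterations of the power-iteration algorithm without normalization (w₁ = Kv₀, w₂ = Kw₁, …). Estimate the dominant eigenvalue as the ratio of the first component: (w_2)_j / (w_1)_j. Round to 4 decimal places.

λ ≈ 7.0000

w1 = Kv₀ = (19, 19, -2)
w2 = Kw1 = (133, 241, 47)
Ratio at component: 133 / 19 = 7.0000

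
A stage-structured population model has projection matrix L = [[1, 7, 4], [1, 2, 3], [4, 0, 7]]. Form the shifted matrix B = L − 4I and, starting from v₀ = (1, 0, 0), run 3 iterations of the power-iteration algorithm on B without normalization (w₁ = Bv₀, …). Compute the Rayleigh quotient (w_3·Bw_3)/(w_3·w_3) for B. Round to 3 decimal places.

B = L − 4I has rows (-3, 7, 4); (1, -2, 3); (4, 0, 3)
w1 = Bv₀ = (-3, 1, 4)
w2 = Bw1 = (32, 7, 0)
w3 = Bw2 = (-47, 18, 128)
Bw3 = (779, 301, 196)
w3·Bw3 = -6107; w3·w3 = 18917; μ ≈ -6107/18917 = -0.323

-0.323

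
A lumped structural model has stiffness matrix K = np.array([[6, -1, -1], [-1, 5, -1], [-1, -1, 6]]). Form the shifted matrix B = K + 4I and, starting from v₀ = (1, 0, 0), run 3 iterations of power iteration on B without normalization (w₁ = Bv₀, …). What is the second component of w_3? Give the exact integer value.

-245

B = K + 4I has rows (10, -1, -1); (-1, 9, -1); (-1, -1, 10)
w1 = Bv₀ = (10, -1, -1)
w2 = Bw1 = (102, -18, -19)
w3 = Bw2 = (1057, -245, -274)
Requested component of w3: -245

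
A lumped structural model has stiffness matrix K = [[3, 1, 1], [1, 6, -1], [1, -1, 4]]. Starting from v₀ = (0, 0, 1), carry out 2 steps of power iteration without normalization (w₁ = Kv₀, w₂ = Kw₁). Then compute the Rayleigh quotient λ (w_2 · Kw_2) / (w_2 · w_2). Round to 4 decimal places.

λ ≈ 5.2653

w1 = Kv₀ = (1, -1, 4)
w2 = Kw1 = (6, -9, 18)
Kw2 = (27, -66, 87)
w2·Kw2 = 6·27 + (-9)·(-66) + 18·87 = 2322; w2·w2 = 6·6 + (-9)·(-9) + 18·18 = 441
λ ≈ 2322/441 = 5.2653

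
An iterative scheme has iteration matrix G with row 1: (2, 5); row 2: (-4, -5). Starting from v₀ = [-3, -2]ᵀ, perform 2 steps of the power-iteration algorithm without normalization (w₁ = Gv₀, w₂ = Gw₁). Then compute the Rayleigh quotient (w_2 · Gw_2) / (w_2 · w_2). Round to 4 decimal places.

w1 = Gv₀ = (-16, 22)
w2 = Gw1 = (78, -46)
Gw2 = (-74, -82)
w2·Gw2 = 78·(-74) + (-46)·(-82) = -2000; w2·w2 = 78·78 + (-46)·(-46) = 8200
λ ≈ -2000/8200 = -0.2439

-0.2439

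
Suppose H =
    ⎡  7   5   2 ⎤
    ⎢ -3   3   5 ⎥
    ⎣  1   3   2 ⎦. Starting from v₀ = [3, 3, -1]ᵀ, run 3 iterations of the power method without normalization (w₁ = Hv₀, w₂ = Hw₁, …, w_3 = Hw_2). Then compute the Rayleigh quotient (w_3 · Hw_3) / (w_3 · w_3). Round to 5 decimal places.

5.26745

w1 = Hv₀ = (34, -5, 10)
w2 = Hw1 = (233, -67, 39)
w3 = Hw2 = (1374, -705, 110)
Hw3 = (6313, -5687, -521)
w3·Hw3 = 1374·6313 + (-705)·(-5687) + 110·(-521) = 12626087; w3·w3 = 1374·1374 + (-705)·(-705) + 110·110 = 2397001
λ ≈ 12626087/2397001 = 5.26745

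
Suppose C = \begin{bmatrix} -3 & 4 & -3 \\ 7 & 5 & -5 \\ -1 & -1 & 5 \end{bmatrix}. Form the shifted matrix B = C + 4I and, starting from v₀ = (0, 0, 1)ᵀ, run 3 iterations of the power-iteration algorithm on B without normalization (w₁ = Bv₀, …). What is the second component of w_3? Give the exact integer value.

B = C + 4I has rows (1, 4, -3); (7, 9, -5); (-1, -1, 9)
w1 = Bv₀ = (1·0 + 4·0 + (-3)·1; 7·0 + 9·0 + (-5)·1; (-1)·0 + (-1)·0 + 9·1) = (-3, -5, 9)
w2 = Bw1 = (1·(-3) + 4·(-5) + (-3)·9; 7·(-3) + 9·(-5) + (-5)·9; (-1)·(-3) + (-1)·(-5) + 9·9) = (-50, -111, 89)
w3 = Bw2 = (-761, -1794, 962)
Requested component of w3: -1794

-1794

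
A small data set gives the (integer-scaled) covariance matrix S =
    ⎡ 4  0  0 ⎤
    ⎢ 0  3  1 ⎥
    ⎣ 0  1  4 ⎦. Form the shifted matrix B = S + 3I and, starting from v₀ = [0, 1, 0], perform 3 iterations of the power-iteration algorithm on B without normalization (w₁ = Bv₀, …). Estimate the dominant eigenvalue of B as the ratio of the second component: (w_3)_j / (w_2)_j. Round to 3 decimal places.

B = S + 3I has rows (7, 0, 0); (0, 6, 1); (0, 1, 7)
w1 = Bv₀ = (0, 6, 1)
w2 = Bw1 = (0, 37, 13)
w3 = Bw2 = (0, 235, 128)
Ratio: 235/37 = 6.351

6.351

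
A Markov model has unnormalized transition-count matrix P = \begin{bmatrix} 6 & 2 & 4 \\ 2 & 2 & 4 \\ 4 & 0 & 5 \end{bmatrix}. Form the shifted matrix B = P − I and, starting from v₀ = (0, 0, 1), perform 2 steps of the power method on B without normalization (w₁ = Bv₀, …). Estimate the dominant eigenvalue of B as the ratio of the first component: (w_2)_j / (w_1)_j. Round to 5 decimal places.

μ ≈ 11.00000

B = P − I has rows (5, 2, 4); (2, 1, 4); (4, 0, 4)
w1 = Bv₀ = (5·0 + 2·0 + 4·1; 2·0 + 1·0 + 4·1; 4·0 + 0·0 + 4·1) = (4, 4, 4)
w2 = Bw1 = (5·4 + 2·4 + 4·4; 2·4 + 1·4 + 4·4; 4·4 + 0·4 + 4·4) = (44, 28, 32)
Ratio: 44/4 = 11.00000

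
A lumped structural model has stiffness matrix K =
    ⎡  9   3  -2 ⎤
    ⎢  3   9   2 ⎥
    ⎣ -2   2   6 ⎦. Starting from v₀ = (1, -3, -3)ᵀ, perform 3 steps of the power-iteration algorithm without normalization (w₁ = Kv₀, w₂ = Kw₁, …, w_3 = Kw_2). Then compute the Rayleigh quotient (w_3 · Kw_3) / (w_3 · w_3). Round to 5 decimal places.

10.17995

w1 = Kv₀ = (9·1 + 3·(-3) + (-2)·(-3); 3·1 + 9·(-3) + 2·(-3); (-2)·1 + 2·(-3) + 6·(-3)) = (6, -30, -26)
w2 = Kw1 = (9·6 + 3·(-30) + (-2)·(-26); 3·6 + 9·(-30) + 2·(-26); (-2)·6 + 2·(-30) + 6·(-26)) = (16, -304, -228)
w3 = Kw2 = (-312, -3144, -2008)
Kw3 = (-8224, -33248, -17712)
w3·Kw3 = (-312)·(-8224) + (-3144)·(-33248) + (-2008)·(-17712) = 142663296; w3·w3 = (-312)·(-312) + (-3144)·(-3144) + (-2008)·(-2008) = 14014144
λ ≈ 142663296/14014144 = 10.17995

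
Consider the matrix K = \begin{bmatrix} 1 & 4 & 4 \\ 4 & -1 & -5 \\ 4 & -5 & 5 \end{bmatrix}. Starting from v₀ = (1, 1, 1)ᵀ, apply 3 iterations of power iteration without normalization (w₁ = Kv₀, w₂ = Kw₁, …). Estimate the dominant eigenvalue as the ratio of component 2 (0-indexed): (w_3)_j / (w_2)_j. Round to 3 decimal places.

w1 = Kv₀ = (9, -2, 4)
w2 = Kw1 = (17, 18, 66)
w3 = Kw2 = (353, -280, 308)
Ratio at component: 308 / 66 = 4.667

λ ≈ 4.667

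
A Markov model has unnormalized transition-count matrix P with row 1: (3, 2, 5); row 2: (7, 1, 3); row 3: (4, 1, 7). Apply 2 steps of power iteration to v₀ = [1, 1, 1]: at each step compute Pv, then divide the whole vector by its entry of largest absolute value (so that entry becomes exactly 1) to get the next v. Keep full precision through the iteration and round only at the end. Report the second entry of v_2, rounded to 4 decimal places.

Pv0 = (10.00000, 11.00000, 12.00000); divide by 12.00000 → v1 = (0.83333, 0.91667, 1.00000)
Pv1 = (9.33333, 9.75000, 11.25000); divide by 11.25000 → v2 = (0.82963, 0.86667, 1.00000)
Requested entry of v2: 117/135 = 0.8667

0.8667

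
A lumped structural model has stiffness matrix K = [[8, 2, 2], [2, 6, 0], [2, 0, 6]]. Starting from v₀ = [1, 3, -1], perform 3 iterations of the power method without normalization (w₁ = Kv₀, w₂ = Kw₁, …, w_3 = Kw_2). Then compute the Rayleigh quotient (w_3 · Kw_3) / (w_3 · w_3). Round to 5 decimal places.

9.50640

w1 = Kv₀ = (12, 20, -4)
w2 = Kw1 = (128, 144, 0)
w3 = Kw2 = (1312, 1120, 256)
Kw3 = (13248, 9344, 4160)
w3·Kw3 = 1312·13248 + 1120·9344 + 256·4160 = 28911616; w3·w3 = 1312·1312 + 1120·1120 + 256·256 = 3041280
λ ≈ 28911616/3041280 = 9.50640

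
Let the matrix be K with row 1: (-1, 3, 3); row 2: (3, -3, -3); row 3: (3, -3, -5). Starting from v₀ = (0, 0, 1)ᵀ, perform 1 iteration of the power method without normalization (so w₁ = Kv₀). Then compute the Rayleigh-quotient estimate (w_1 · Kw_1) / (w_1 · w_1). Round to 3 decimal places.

λ ≈ -9.186

w1 = Kv₀ = ((-1)·0 + 3·0 + 3·1; 3·0 + (-3)·0 + (-3)·1; 3·0 + (-3)·0 + (-5)·1) = (3, -3, -5)
Kw1 = (-27, 33, 43)
w1·Kw1 = 3·(-27) + (-3)·33 + (-5)·43 = -395; w1·w1 = 3·3 + (-3)·(-3) + (-5)·(-5) = 43
λ ≈ -395/43 = -9.186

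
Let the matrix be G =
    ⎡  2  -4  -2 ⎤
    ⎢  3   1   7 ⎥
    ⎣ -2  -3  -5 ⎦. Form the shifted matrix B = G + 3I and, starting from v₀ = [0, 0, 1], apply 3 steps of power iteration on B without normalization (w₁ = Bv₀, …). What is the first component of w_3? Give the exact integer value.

-176

B = G + 3I has rows (5, -4, -2); (3, 4, 7); (-2, -3, -2)
w1 = Bv₀ = (5·0 + (-4)·0 + (-2)·1; 3·0 + 4·0 + 7·1; (-2)·0 + (-3)·0 + (-2)·1) = (-2, 7, -2)
w2 = Bw1 = (5·(-2) + (-4)·7 + (-2)·(-2); 3·(-2) + 4·7 + 7·(-2); (-2)·(-2) + (-3)·7 + (-2)·(-2)) = (-34, 8, -13)
w3 = Bw2 = (-176, -161, 70)
Requested component of w3: -176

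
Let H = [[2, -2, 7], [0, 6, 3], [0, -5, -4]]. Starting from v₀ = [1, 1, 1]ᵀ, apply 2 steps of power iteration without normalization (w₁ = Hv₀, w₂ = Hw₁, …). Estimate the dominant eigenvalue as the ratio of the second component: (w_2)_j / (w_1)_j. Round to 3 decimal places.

w1 = Hv₀ = (2·1 + (-2)·1 + 7·1; 0·1 + 6·1 + 3·1; 0·1 + (-5)·1 + (-4)·1) = (7, 9, -9)
w2 = Hw1 = (2·7 + (-2)·9 + 7·(-9); 0·7 + 6·9 + 3·(-9); 0·7 + (-5)·9 + (-4)·(-9)) = (-67, 27, -9)
Ratio at component: 27 / 9 = 3.000

λ ≈ 3.000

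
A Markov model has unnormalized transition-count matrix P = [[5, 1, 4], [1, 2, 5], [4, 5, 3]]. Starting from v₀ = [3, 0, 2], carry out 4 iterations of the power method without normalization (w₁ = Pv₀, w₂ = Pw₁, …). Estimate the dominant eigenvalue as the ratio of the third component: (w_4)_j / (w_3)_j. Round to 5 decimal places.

w1 = Pv₀ = (23, 13, 18)
w2 = Pw1 = (200, 139, 211)
w3 = Pw2 = (1983, 1533, 2128)
w4 = Pw3 = (19960, 15689, 21981)
Ratio at component: 21981 / 2128 = 10.32942

10.32942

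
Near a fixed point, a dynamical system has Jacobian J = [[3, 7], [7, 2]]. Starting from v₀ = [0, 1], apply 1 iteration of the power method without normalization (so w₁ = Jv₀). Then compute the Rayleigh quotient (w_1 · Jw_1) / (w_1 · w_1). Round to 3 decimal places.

w1 = Jv₀ = (7, 2)
Jw1 = (35, 53)
w1·Jw1 = 7·35 + 2·53 = 351; w1·w1 = 7·7 + 2·2 = 53
λ ≈ 351/53 = 6.623

6.623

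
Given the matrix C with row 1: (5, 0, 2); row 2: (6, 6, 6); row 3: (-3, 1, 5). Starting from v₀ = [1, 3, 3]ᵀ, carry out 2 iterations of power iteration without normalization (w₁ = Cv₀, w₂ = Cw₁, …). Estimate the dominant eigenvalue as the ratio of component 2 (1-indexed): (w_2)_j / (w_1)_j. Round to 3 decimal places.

w1 = Cv₀ = (11, 42, 15)
w2 = Cw1 = (85, 408, 84)
Ratio at component: 408 / 42 = 9.714

λ ≈ 9.714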